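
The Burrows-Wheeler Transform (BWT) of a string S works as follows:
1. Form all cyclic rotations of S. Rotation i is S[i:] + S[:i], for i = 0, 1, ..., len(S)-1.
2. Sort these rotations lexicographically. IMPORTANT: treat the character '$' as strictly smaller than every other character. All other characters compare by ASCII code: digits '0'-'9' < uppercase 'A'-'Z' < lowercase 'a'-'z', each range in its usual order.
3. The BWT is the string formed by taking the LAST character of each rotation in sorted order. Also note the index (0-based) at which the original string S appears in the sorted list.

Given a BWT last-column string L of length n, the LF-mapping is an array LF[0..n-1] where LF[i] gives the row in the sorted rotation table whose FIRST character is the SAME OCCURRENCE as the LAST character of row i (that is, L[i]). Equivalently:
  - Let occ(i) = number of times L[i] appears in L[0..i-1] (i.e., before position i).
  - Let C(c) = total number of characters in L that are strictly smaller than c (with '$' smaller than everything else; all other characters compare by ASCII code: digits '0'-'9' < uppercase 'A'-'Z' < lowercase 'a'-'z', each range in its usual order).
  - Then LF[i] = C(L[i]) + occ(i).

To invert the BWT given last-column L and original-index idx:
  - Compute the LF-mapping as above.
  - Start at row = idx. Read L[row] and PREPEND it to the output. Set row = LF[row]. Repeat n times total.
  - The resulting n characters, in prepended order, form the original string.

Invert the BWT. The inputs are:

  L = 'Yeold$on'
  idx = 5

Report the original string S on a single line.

Answer: noodleY$

Derivation:
LF mapping: 1 3 6 4 2 0 7 5
Walk LF starting at row 5, prepending L[row]:
  step 1: row=5, L[5]='$', prepend. Next row=LF[5]=0
  step 2: row=0, L[0]='Y', prepend. Next row=LF[0]=1
  step 3: row=1, L[1]='e', prepend. Next row=LF[1]=3
  step 4: row=3, L[3]='l', prepend. Next row=LF[3]=4
  step 5: row=4, L[4]='d', prepend. Next row=LF[4]=2
  step 6: row=2, L[2]='o', prepend. Next row=LF[2]=6
  step 7: row=6, L[6]='o', prepend. Next row=LF[6]=7
  step 8: row=7, L[7]='n', prepend. Next row=LF[7]=5
Reversed output: noodleY$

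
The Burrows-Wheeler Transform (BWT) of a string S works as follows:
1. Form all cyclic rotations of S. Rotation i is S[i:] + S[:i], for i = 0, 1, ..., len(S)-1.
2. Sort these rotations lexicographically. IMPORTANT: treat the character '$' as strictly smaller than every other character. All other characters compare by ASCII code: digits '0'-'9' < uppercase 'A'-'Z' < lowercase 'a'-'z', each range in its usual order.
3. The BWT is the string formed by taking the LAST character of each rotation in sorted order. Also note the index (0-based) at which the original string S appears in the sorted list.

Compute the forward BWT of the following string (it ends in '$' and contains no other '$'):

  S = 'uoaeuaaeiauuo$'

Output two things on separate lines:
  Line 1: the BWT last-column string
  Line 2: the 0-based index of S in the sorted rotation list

Answer: ouaoiaaeuueu$a
12

Derivation:
All 14 rotations (rotation i = S[i:]+S[:i]):
  rot[0] = uoaeuaaeiauuo$
  rot[1] = oaeuaaeiauuo$u
  rot[2] = aeuaaeiauuo$uo
  rot[3] = euaaeiauuo$uoa
  rot[4] = uaaeiauuo$uoae
  rot[5] = aaeiauuo$uoaeu
  rot[6] = aeiauuo$uoaeua
  rot[7] = eiauuo$uoaeuaa
  rot[8] = iauuo$uoaeuaae
  rot[9] = auuo$uoaeuaaei
  rot[10] = uuo$uoaeuaaeia
  rot[11] = uo$uoaeuaaeiau
  rot[12] = o$uoaeuaaeiauu
  rot[13] = $uoaeuaaeiauuo
Sorted (with $ < everything):
  sorted[0] = $uoaeuaaeiauuo  (last char: 'o')
  sorted[1] = aaeiauuo$uoaeu  (last char: 'u')
  sorted[2] = aeiauuo$uoaeua  (last char: 'a')
  sorted[3] = aeuaaeiauuo$uo  (last char: 'o')
  sorted[4] = auuo$uoaeuaaei  (last char: 'i')
  sorted[5] = eiauuo$uoaeuaa  (last char: 'a')
  sorted[6] = euaaeiauuo$uoa  (last char: 'a')
  sorted[7] = iauuo$uoaeuaae  (last char: 'e')
  sorted[8] = o$uoaeuaaeiauu  (last char: 'u')
  sorted[9] = oaeuaaeiauuo$u  (last char: 'u')
  sorted[10] = uaaeiauuo$uoae  (last char: 'e')
  sorted[11] = uo$uoaeuaaeiau  (last char: 'u')
  sorted[12] = uoaeuaaeiauuo$  (last char: '$')
  sorted[13] = uuo$uoaeuaaeia  (last char: 'a')
Last column: ouaoiaaeuueu$a
Original string S is at sorted index 12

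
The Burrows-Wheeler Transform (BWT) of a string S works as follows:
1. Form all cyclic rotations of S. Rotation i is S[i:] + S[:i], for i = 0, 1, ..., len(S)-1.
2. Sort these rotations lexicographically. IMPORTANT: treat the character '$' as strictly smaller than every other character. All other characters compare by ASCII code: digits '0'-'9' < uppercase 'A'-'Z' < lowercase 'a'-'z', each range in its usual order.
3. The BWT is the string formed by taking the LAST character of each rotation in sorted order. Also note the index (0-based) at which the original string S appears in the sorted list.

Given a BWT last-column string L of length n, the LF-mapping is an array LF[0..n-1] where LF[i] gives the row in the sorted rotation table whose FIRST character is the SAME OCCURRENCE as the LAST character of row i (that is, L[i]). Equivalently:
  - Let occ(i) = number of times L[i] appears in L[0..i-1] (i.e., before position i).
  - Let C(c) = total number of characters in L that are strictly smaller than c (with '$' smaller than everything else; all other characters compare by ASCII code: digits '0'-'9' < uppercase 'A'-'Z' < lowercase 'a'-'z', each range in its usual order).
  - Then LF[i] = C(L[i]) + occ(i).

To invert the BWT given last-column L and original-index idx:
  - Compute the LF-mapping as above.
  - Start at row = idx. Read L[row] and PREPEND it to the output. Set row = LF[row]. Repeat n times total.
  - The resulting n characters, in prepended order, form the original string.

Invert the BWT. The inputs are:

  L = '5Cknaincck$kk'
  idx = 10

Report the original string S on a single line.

LF mapping: 1 2 7 11 3 6 12 4 5 8 0 9 10
Walk LF starting at row 10, prepending L[row]:
  step 1: row=10, L[10]='$', prepend. Next row=LF[10]=0
  step 2: row=0, L[0]='5', prepend. Next row=LF[0]=1
  step 3: row=1, L[1]='C', prepend. Next row=LF[1]=2
  step 4: row=2, L[2]='k', prepend. Next row=LF[2]=7
  step 5: row=7, L[7]='c', prepend. Next row=LF[7]=4
  step 6: row=4, L[4]='a', prepend. Next row=LF[4]=3
  step 7: row=3, L[3]='n', prepend. Next row=LF[3]=11
  step 8: row=11, L[11]='k', prepend. Next row=LF[11]=9
  step 9: row=9, L[9]='k', prepend. Next row=LF[9]=8
  step 10: row=8, L[8]='c', prepend. Next row=LF[8]=5
  step 11: row=5, L[5]='i', prepend. Next row=LF[5]=6
  step 12: row=6, L[6]='n', prepend. Next row=LF[6]=12
  step 13: row=12, L[12]='k', prepend. Next row=LF[12]=10
Reversed output: knickknackC5$

Answer: knickknackC5$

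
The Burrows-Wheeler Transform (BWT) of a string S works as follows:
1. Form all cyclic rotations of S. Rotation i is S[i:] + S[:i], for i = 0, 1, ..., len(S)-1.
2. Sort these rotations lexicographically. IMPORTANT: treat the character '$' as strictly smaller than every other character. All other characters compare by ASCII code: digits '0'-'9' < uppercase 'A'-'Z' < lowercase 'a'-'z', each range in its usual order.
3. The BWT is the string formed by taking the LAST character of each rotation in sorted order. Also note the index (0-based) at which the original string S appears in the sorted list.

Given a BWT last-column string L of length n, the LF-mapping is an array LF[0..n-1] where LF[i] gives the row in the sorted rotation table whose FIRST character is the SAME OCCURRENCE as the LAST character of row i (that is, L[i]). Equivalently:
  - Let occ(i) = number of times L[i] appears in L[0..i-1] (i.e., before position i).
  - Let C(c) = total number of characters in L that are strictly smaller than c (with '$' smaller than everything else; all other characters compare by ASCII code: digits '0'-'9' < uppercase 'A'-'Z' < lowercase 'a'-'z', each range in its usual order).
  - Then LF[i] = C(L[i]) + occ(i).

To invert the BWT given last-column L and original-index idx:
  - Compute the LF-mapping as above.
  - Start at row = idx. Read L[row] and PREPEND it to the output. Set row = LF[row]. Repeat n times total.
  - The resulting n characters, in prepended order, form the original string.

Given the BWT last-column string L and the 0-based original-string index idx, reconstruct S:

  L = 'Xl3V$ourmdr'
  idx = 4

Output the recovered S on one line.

LF mapping: 3 5 1 2 0 7 10 8 6 4 9
Walk LF starting at row 4, prepending L[row]:
  step 1: row=4, L[4]='$', prepend. Next row=LF[4]=0
  step 2: row=0, L[0]='X', prepend. Next row=LF[0]=3
  step 3: row=3, L[3]='V', prepend. Next row=LF[3]=2
  step 4: row=2, L[2]='3', prepend. Next row=LF[2]=1
  step 5: row=1, L[1]='l', prepend. Next row=LF[1]=5
  step 6: row=5, L[5]='o', prepend. Next row=LF[5]=7
  step 7: row=7, L[7]='r', prepend. Next row=LF[7]=8
  step 8: row=8, L[8]='m', prepend. Next row=LF[8]=6
  step 9: row=6, L[6]='u', prepend. Next row=LF[6]=10
  step 10: row=10, L[10]='r', prepend. Next row=LF[10]=9
  step 11: row=9, L[9]='d', prepend. Next row=LF[9]=4
Reversed output: drumrol3VX$

Answer: drumrol3VX$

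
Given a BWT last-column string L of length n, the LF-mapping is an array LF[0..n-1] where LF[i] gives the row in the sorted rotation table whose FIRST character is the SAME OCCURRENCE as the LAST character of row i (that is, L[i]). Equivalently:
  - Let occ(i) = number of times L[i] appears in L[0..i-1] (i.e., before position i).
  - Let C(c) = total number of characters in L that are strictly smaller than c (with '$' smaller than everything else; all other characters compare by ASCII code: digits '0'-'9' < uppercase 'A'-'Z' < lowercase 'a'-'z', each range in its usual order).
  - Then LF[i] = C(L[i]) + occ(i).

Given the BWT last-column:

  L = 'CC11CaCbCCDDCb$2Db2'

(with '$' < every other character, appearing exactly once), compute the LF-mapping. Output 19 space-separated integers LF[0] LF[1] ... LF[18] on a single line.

Char counts: '$':1, '1':2, '2':2, 'C':7, 'D':3, 'a':1, 'b':3
C (first-col start): C('$')=0, C('1')=1, C('2')=3, C('C')=5, C('D')=12, C('a')=15, C('b')=16
L[0]='C': occ=0, LF[0]=C('C')+0=5+0=5
L[1]='C': occ=1, LF[1]=C('C')+1=5+1=6
L[2]='1': occ=0, LF[2]=C('1')+0=1+0=1
L[3]='1': occ=1, LF[3]=C('1')+1=1+1=2
L[4]='C': occ=2, LF[4]=C('C')+2=5+2=7
L[5]='a': occ=0, LF[5]=C('a')+0=15+0=15
L[6]='C': occ=3, LF[6]=C('C')+3=5+3=8
L[7]='b': occ=0, LF[7]=C('b')+0=16+0=16
L[8]='C': occ=4, LF[8]=C('C')+4=5+4=9
L[9]='C': occ=5, LF[9]=C('C')+5=5+5=10
L[10]='D': occ=0, LF[10]=C('D')+0=12+0=12
L[11]='D': occ=1, LF[11]=C('D')+1=12+1=13
L[12]='C': occ=6, LF[12]=C('C')+6=5+6=11
L[13]='b': occ=1, LF[13]=C('b')+1=16+1=17
L[14]='$': occ=0, LF[14]=C('$')+0=0+0=0
L[15]='2': occ=0, LF[15]=C('2')+0=3+0=3
L[16]='D': occ=2, LF[16]=C('D')+2=12+2=14
L[17]='b': occ=2, LF[17]=C('b')+2=16+2=18
L[18]='2': occ=1, LF[18]=C('2')+1=3+1=4

Answer: 5 6 1 2 7 15 8 16 9 10 12 13 11 17 0 3 14 18 4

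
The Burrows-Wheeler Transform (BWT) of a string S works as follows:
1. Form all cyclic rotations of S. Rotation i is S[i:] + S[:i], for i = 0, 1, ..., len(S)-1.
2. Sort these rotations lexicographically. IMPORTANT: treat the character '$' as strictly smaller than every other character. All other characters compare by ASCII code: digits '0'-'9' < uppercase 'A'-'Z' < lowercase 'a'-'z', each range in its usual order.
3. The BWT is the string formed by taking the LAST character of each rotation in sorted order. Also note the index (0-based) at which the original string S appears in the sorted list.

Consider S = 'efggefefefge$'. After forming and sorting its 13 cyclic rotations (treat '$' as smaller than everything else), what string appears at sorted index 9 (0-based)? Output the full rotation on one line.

Answer: fggefefefge$e

Derivation:
All 13 rotations (rotation i = S[i:]+S[:i]):
  rot[0] = efggefefefge$
  rot[1] = fggefefefge$e
  rot[2] = ggefefefge$ef
  rot[3] = gefefefge$efg
  rot[4] = efefefge$efgg
  rot[5] = fefefge$efgge
  rot[6] = efefge$efggef
  rot[7] = fefge$efggefe
  rot[8] = efge$efggefef
  rot[9] = fge$efggefefe
  rot[10] = ge$efggefefef
  rot[11] = e$efggefefefg
  rot[12] = $efggefefefge
Sorted (with $ < everything):
  sorted[0] = $efggefefefge
  sorted[1] = e$efggefefefg
  sorted[2] = efefefge$efgg
  sorted[3] = efefge$efggef
  sorted[4] = efge$efggefef
  sorted[5] = efggefefefge$
  sorted[6] = fefefge$efgge
  sorted[7] = fefge$efggefe
  sorted[8] = fge$efggefefe
  sorted[9] = fggefefefge$e
  sorted[10] = ge$efggefefef
  sorted[11] = gefefefge$efg
  sorted[12] = ggefefefge$ef
sorted[9] = fggefefefge$e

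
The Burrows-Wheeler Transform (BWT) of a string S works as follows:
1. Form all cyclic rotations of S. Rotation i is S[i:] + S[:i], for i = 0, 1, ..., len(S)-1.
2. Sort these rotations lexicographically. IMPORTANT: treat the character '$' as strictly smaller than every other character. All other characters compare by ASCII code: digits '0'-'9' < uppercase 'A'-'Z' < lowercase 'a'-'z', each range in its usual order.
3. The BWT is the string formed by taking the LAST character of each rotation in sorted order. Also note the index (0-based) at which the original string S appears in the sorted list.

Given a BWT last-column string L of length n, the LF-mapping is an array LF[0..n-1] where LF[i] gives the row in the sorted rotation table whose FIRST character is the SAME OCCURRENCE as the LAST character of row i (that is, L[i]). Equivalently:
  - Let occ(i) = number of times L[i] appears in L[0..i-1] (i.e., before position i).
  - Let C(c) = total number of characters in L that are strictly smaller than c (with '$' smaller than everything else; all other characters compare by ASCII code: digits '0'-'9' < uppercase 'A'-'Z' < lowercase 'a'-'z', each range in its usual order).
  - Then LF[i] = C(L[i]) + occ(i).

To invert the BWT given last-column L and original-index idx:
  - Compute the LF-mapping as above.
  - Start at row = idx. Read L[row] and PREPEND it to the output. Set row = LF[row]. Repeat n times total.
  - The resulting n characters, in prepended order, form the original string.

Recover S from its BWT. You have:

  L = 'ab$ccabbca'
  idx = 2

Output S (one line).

Answer: abbcaccba$

Derivation:
LF mapping: 1 4 0 7 8 2 5 6 9 3
Walk LF starting at row 2, prepending L[row]:
  step 1: row=2, L[2]='$', prepend. Next row=LF[2]=0
  step 2: row=0, L[0]='a', prepend. Next row=LF[0]=1
  step 3: row=1, L[1]='b', prepend. Next row=LF[1]=4
  step 4: row=4, L[4]='c', prepend. Next row=LF[4]=8
  step 5: row=8, L[8]='c', prepend. Next row=LF[8]=9
  step 6: row=9, L[9]='a', prepend. Next row=LF[9]=3
  step 7: row=3, L[3]='c', prepend. Next row=LF[3]=7
  step 8: row=7, L[7]='b', prepend. Next row=LF[7]=6
  step 9: row=6, L[6]='b', prepend. Next row=LF[6]=5
  step 10: row=5, L[5]='a', prepend. Next row=LF[5]=2
Reversed output: abbcaccba$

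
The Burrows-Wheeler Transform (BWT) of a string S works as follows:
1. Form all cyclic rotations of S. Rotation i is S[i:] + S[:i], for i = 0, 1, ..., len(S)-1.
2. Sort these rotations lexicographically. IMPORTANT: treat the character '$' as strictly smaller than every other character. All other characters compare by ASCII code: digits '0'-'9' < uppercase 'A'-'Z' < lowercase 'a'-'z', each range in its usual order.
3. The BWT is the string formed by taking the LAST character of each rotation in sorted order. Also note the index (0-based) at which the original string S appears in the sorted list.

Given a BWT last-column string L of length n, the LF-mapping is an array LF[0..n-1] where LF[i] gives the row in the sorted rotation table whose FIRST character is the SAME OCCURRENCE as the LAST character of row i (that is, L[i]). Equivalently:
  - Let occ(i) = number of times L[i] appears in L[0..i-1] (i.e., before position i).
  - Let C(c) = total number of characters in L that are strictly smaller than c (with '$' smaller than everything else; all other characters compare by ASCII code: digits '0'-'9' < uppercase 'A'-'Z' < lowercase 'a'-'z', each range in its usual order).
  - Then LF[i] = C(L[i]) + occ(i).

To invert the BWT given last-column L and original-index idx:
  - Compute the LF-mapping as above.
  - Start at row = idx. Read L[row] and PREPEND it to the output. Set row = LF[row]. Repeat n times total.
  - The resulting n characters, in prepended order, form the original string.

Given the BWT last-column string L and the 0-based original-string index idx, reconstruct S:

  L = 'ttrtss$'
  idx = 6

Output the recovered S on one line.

Answer: tstrst$

Derivation:
LF mapping: 4 5 1 6 2 3 0
Walk LF starting at row 6, prepending L[row]:
  step 1: row=6, L[6]='$', prepend. Next row=LF[6]=0
  step 2: row=0, L[0]='t', prepend. Next row=LF[0]=4
  step 3: row=4, L[4]='s', prepend. Next row=LF[4]=2
  step 4: row=2, L[2]='r', prepend. Next row=LF[2]=1
  step 5: row=1, L[1]='t', prepend. Next row=LF[1]=5
  step 6: row=5, L[5]='s', prepend. Next row=LF[5]=3
  step 7: row=3, L[3]='t', prepend. Next row=LF[3]=6
Reversed output: tstrst$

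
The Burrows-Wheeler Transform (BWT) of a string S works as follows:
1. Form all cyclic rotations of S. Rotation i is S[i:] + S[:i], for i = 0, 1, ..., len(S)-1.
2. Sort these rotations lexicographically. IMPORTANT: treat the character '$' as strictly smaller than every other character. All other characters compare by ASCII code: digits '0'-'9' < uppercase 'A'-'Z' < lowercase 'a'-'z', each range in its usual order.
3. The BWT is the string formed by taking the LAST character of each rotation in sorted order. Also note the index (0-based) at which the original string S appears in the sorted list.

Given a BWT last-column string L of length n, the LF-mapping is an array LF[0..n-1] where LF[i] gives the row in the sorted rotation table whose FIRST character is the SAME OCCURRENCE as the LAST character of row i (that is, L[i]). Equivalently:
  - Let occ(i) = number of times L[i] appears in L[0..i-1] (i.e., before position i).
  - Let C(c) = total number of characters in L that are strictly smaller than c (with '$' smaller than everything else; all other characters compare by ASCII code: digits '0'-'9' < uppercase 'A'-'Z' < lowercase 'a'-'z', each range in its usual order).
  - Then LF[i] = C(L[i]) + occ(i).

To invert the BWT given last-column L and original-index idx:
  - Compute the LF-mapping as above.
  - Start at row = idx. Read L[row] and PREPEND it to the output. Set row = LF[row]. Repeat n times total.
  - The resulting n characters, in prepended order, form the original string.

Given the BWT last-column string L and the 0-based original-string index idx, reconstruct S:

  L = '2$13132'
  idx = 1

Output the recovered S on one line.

LF mapping: 3 0 1 5 2 6 4
Walk LF starting at row 1, prepending L[row]:
  step 1: row=1, L[1]='$', prepend. Next row=LF[1]=0
  step 2: row=0, L[0]='2', prepend. Next row=LF[0]=3
  step 3: row=3, L[3]='3', prepend. Next row=LF[3]=5
  step 4: row=5, L[5]='3', prepend. Next row=LF[5]=6
  step 5: row=6, L[6]='2', prepend. Next row=LF[6]=4
  step 6: row=4, L[4]='1', prepend. Next row=LF[4]=2
  step 7: row=2, L[2]='1', prepend. Next row=LF[2]=1
Reversed output: 112332$

Answer: 112332$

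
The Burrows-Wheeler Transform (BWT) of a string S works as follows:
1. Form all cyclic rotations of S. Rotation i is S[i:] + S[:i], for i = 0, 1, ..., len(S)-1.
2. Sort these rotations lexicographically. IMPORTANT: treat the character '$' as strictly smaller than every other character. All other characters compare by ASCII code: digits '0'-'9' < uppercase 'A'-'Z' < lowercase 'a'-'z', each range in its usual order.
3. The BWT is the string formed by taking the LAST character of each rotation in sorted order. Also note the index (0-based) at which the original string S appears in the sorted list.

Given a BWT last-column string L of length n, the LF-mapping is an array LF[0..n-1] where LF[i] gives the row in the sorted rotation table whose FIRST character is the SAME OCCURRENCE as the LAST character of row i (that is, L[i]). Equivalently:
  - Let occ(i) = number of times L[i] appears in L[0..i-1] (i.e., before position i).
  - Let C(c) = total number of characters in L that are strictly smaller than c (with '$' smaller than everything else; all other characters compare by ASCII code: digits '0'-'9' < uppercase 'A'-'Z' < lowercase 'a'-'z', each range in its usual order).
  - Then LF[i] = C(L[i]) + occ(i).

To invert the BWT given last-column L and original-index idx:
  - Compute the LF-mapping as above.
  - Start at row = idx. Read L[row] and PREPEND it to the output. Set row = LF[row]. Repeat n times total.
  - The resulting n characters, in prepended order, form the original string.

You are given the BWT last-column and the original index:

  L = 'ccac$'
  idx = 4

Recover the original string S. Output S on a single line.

Answer: ccac$

Derivation:
LF mapping: 2 3 1 4 0
Walk LF starting at row 4, prepending L[row]:
  step 1: row=4, L[4]='$', prepend. Next row=LF[4]=0
  step 2: row=0, L[0]='c', prepend. Next row=LF[0]=2
  step 3: row=2, L[2]='a', prepend. Next row=LF[2]=1
  step 4: row=1, L[1]='c', prepend. Next row=LF[1]=3
  step 5: row=3, L[3]='c', prepend. Next row=LF[3]=4
Reversed output: ccac$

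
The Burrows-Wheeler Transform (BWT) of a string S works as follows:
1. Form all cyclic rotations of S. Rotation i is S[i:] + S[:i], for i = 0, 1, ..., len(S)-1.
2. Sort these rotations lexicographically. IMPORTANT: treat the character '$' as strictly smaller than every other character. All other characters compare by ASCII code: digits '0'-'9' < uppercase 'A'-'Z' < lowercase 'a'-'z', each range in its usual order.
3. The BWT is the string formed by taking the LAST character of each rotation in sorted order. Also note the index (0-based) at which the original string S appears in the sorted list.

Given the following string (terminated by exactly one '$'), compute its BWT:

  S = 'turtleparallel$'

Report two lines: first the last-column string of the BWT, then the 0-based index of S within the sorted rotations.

All 15 rotations (rotation i = S[i:]+S[:i]):
  rot[0] = turtleparallel$
  rot[1] = urtleparallel$t
  rot[2] = rtleparallel$tu
  rot[3] = tleparallel$tur
  rot[4] = leparallel$turt
  rot[5] = eparallel$turtl
  rot[6] = parallel$turtle
  rot[7] = arallel$turtlep
  rot[8] = rallel$turtlepa
  rot[9] = allel$turtlepar
  rot[10] = llel$turtlepara
  rot[11] = lel$turtleparal
  rot[12] = el$turtleparall
  rot[13] = l$turtleparalle
  rot[14] = $turtleparallel
Sorted (with $ < everything):
  sorted[0] = $turtleparallel  (last char: 'l')
  sorted[1] = allel$turtlepar  (last char: 'r')
  sorted[2] = arallel$turtlep  (last char: 'p')
  sorted[3] = el$turtleparall  (last char: 'l')
  sorted[4] = eparallel$turtl  (last char: 'l')
  sorted[5] = l$turtleparalle  (last char: 'e')
  sorted[6] = lel$turtleparal  (last char: 'l')
  sorted[7] = leparallel$turt  (last char: 't')
  sorted[8] = llel$turtlepara  (last char: 'a')
  sorted[9] = parallel$turtle  (last char: 'e')
  sorted[10] = rallel$turtlepa  (last char: 'a')
  sorted[11] = rtleparallel$tu  (last char: 'u')
  sorted[12] = tleparallel$tur  (last char: 'r')
  sorted[13] = turtleparallel$  (last char: '$')
  sorted[14] = urtleparallel$t  (last char: 't')
Last column: lrplleltaeaur$t
Original string S is at sorted index 13

Answer: lrplleltaeaur$t
13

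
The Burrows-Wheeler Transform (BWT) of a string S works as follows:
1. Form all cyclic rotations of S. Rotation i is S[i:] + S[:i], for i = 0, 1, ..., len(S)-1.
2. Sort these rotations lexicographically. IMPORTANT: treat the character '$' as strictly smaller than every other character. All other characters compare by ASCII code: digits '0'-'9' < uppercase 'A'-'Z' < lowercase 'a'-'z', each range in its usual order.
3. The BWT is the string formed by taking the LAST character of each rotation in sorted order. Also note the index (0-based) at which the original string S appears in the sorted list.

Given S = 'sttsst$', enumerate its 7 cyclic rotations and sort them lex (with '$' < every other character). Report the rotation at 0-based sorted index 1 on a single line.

Answer: sst$stt

Derivation:
All 7 rotations (rotation i = S[i:]+S[:i]):
  rot[0] = sttsst$
  rot[1] = ttsst$s
  rot[2] = tsst$st
  rot[3] = sst$stt
  rot[4] = st$stts
  rot[5] = t$sttss
  rot[6] = $sttsst
Sorted (with $ < everything):
  sorted[0] = $sttsst
  sorted[1] = sst$stt
  sorted[2] = st$stts
  sorted[3] = sttsst$
  sorted[4] = t$sttss
  sorted[5] = tsst$st
  sorted[6] = ttsst$s
sorted[1] = sst$stt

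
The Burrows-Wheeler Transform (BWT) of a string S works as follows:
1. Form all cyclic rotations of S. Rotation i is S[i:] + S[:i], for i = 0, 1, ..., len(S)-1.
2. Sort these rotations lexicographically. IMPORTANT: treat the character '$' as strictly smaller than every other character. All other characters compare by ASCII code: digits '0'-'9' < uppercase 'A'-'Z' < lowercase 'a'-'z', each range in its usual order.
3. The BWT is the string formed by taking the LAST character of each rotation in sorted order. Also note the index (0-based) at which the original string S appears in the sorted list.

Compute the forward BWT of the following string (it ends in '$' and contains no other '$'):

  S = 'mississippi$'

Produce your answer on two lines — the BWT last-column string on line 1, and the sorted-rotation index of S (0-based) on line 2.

All 12 rotations (rotation i = S[i:]+S[:i]):
  rot[0] = mississippi$
  rot[1] = ississippi$m
  rot[2] = ssissippi$mi
  rot[3] = sissippi$mis
  rot[4] = issippi$miss
  rot[5] = ssippi$missi
  rot[6] = sippi$missis
  rot[7] = ippi$mississ
  rot[8] = ppi$mississi
  rot[9] = pi$mississip
  rot[10] = i$mississipp
  rot[11] = $mississippi
Sorted (with $ < everything):
  sorted[0] = $mississippi  (last char: 'i')
  sorted[1] = i$mississipp  (last char: 'p')
  sorted[2] = ippi$mississ  (last char: 's')
  sorted[3] = issippi$miss  (last char: 's')
  sorted[4] = ississippi$m  (last char: 'm')
  sorted[5] = mississippi$  (last char: '$')
  sorted[6] = pi$mississip  (last char: 'p')
  sorted[7] = ppi$mississi  (last char: 'i')
  sorted[8] = sippi$missis  (last char: 's')
  sorted[9] = sissippi$mis  (last char: 's')
  sorted[10] = ssippi$missi  (last char: 'i')
  sorted[11] = ssissippi$mi  (last char: 'i')
Last column: ipssm$pissii
Original string S is at sorted index 5

Answer: ipssm$pissii
5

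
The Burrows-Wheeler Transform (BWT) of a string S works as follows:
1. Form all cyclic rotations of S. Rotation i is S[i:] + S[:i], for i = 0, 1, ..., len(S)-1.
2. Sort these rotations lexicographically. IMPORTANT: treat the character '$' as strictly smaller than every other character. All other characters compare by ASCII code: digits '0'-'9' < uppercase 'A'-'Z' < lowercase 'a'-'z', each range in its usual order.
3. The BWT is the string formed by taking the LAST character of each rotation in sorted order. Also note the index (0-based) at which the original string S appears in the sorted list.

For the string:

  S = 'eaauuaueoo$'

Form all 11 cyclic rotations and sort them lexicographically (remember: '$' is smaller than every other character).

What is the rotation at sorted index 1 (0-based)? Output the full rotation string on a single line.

All 11 rotations (rotation i = S[i:]+S[:i]):
  rot[0] = eaauuaueoo$
  rot[1] = aauuaueoo$e
  rot[2] = auuaueoo$ea
  rot[3] = uuaueoo$eaa
  rot[4] = uaueoo$eaau
  rot[5] = aueoo$eaauu
  rot[6] = ueoo$eaauua
  rot[7] = eoo$eaauuau
  rot[8] = oo$eaauuaue
  rot[9] = o$eaauuaueo
  rot[10] = $eaauuaueoo
Sorted (with $ < everything):
  sorted[0] = $eaauuaueoo
  sorted[1] = aauuaueoo$e
  sorted[2] = aueoo$eaauu
  sorted[3] = auuaueoo$ea
  sorted[4] = eaauuaueoo$
  sorted[5] = eoo$eaauuau
  sorted[6] = o$eaauuaueo
  sorted[7] = oo$eaauuaue
  sorted[8] = uaueoo$eaau
  sorted[9] = ueoo$eaauua
  sorted[10] = uuaueoo$eaa
sorted[1] = aauuaueoo$e

Answer: aauuaueoo$e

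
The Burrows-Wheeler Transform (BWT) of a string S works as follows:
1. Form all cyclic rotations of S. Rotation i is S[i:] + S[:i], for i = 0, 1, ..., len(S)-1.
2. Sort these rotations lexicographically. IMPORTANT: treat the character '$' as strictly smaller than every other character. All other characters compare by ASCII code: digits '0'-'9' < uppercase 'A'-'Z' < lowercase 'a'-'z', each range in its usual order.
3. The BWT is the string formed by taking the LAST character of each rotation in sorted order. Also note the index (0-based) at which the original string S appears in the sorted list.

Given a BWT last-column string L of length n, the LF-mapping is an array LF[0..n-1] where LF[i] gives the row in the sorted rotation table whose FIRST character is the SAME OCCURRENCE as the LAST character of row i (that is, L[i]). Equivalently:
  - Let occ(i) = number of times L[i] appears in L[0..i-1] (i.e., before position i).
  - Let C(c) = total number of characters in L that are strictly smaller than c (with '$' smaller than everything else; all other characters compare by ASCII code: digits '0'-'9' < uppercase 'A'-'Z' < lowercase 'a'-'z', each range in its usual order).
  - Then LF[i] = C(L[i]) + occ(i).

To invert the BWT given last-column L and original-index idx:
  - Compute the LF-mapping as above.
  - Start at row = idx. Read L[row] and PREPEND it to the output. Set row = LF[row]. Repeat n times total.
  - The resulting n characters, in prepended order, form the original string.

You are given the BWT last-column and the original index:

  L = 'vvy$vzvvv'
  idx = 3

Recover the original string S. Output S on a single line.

Answer: vvvzvyvv$

Derivation:
LF mapping: 1 2 7 0 3 8 4 5 6
Walk LF starting at row 3, prepending L[row]:
  step 1: row=3, L[3]='$', prepend. Next row=LF[3]=0
  step 2: row=0, L[0]='v', prepend. Next row=LF[0]=1
  step 3: row=1, L[1]='v', prepend. Next row=LF[1]=2
  step 4: row=2, L[2]='y', prepend. Next row=LF[2]=7
  step 5: row=7, L[7]='v', prepend. Next row=LF[7]=5
  step 6: row=5, L[5]='z', prepend. Next row=LF[5]=8
  step 7: row=8, L[8]='v', prepend. Next row=LF[8]=6
  step 8: row=6, L[6]='v', prepend. Next row=LF[6]=4
  step 9: row=4, L[4]='v', prepend. Next row=LF[4]=3
Reversed output: vvvzvyvv$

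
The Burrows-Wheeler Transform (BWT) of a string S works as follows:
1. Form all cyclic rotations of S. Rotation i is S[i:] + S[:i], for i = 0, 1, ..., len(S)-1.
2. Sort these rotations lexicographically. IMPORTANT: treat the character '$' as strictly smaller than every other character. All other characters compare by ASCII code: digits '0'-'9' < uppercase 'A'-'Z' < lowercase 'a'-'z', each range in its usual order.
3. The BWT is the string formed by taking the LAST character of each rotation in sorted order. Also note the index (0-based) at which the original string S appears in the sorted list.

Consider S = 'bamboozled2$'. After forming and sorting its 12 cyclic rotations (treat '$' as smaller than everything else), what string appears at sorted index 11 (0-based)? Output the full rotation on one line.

Answer: zled2$bamboo

Derivation:
All 12 rotations (rotation i = S[i:]+S[:i]):
  rot[0] = bamboozled2$
  rot[1] = amboozled2$b
  rot[2] = mboozled2$ba
  rot[3] = boozled2$bam
  rot[4] = oozled2$bamb
  rot[5] = ozled2$bambo
  rot[6] = zled2$bamboo
  rot[7] = led2$bambooz
  rot[8] = ed2$bamboozl
  rot[9] = d2$bamboozle
  rot[10] = 2$bamboozled
  rot[11] = $bamboozled2
Sorted (with $ < everything):
  sorted[0] = $bamboozled2
  sorted[1] = 2$bamboozled
  sorted[2] = amboozled2$b
  sorted[3] = bamboozled2$
  sorted[4] = boozled2$bam
  sorted[5] = d2$bamboozle
  sorted[6] = ed2$bamboozl
  sorted[7] = led2$bambooz
  sorted[8] = mboozled2$ba
  sorted[9] = oozled2$bamb
  sorted[10] = ozled2$bambo
  sorted[11] = zled2$bamboo
sorted[11] = zled2$bamboo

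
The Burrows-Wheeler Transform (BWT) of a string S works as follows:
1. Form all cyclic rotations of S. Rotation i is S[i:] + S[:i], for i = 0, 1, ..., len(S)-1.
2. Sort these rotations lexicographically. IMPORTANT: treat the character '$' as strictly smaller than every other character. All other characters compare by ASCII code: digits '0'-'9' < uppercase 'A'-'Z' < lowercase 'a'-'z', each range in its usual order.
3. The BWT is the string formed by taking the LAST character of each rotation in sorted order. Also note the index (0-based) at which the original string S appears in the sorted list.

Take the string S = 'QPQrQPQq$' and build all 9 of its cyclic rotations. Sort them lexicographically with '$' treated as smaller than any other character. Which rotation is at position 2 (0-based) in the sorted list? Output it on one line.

Answer: PQrQPQq$Q

Derivation:
All 9 rotations (rotation i = S[i:]+S[:i]):
  rot[0] = QPQrQPQq$
  rot[1] = PQrQPQq$Q
  rot[2] = QrQPQq$QP
  rot[3] = rQPQq$QPQ
  rot[4] = QPQq$QPQr
  rot[5] = PQq$QPQrQ
  rot[6] = Qq$QPQrQP
  rot[7] = q$QPQrQPQ
  rot[8] = $QPQrQPQq
Sorted (with $ < everything):
  sorted[0] = $QPQrQPQq
  sorted[1] = PQq$QPQrQ
  sorted[2] = PQrQPQq$Q
  sorted[3] = QPQq$QPQr
  sorted[4] = QPQrQPQq$
  sorted[5] = Qq$QPQrQP
  sorted[6] = QrQPQq$QP
  sorted[7] = q$QPQrQPQ
  sorted[8] = rQPQq$QPQ
sorted[2] = PQrQPQq$Q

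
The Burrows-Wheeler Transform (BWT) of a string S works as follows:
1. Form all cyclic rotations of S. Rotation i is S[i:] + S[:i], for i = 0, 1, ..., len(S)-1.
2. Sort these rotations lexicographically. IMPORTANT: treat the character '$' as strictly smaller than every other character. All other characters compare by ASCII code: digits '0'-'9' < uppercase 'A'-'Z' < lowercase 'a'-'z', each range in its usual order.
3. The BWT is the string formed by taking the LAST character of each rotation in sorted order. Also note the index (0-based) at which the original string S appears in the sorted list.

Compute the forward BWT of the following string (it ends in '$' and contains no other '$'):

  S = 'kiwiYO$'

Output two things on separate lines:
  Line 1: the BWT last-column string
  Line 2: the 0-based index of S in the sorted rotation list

All 7 rotations (rotation i = S[i:]+S[:i]):
  rot[0] = kiwiYO$
  rot[1] = iwiYO$k
  rot[2] = wiYO$ki
  rot[3] = iYO$kiw
  rot[4] = YO$kiwi
  rot[5] = O$kiwiY
  rot[6] = $kiwiYO
Sorted (with $ < everything):
  sorted[0] = $kiwiYO  (last char: 'O')
  sorted[1] = O$kiwiY  (last char: 'Y')
  sorted[2] = YO$kiwi  (last char: 'i')
  sorted[3] = iYO$kiw  (last char: 'w')
  sorted[4] = iwiYO$k  (last char: 'k')
  sorted[5] = kiwiYO$  (last char: '$')
  sorted[6] = wiYO$ki  (last char: 'i')
Last column: OYiwk$i
Original string S is at sorted index 5

Answer: OYiwk$i
5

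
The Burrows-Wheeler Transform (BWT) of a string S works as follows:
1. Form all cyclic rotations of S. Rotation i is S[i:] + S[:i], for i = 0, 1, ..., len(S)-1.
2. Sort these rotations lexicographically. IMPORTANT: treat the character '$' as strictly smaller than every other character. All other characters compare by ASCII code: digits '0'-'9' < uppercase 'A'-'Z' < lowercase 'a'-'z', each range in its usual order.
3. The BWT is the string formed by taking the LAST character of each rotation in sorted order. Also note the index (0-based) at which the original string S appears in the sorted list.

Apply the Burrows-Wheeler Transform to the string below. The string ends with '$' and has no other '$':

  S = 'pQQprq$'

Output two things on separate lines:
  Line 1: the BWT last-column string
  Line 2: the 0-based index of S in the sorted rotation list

All 7 rotations (rotation i = S[i:]+S[:i]):
  rot[0] = pQQprq$
  rot[1] = QQprq$p
  rot[2] = Qprq$pQ
  rot[3] = prq$pQQ
  rot[4] = rq$pQQp
  rot[5] = q$pQQpr
  rot[6] = $pQQprq
Sorted (with $ < everything):
  sorted[0] = $pQQprq  (last char: 'q')
  sorted[1] = QQprq$p  (last char: 'p')
  sorted[2] = Qprq$pQ  (last char: 'Q')
  sorted[3] = pQQprq$  (last char: '$')
  sorted[4] = prq$pQQ  (last char: 'Q')
  sorted[5] = q$pQQpr  (last char: 'r')
  sorted[6] = rq$pQQp  (last char: 'p')
Last column: qpQ$Qrp
Original string S is at sorted index 3

Answer: qpQ$Qrp
3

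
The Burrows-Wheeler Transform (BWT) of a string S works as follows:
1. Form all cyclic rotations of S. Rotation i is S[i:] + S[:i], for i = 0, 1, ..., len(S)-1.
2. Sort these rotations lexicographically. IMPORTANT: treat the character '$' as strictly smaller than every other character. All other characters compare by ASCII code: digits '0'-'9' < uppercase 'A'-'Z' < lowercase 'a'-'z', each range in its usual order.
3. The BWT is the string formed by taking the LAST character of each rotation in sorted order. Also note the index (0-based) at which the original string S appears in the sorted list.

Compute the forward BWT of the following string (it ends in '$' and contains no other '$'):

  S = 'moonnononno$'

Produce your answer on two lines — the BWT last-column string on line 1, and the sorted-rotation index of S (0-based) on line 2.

All 12 rotations (rotation i = S[i:]+S[:i]):
  rot[0] = moonnononno$
  rot[1] = oonnononno$m
  rot[2] = onnononno$mo
  rot[3] = nnononno$moo
  rot[4] = nononno$moon
  rot[5] = ononno$moonn
  rot[6] = nonno$moonno
  rot[7] = onno$moonnon
  rot[8] = nno$moonnono
  rot[9] = no$moonnonon
  rot[10] = o$moonnononn
  rot[11] = $moonnononno
Sorted (with $ < everything):
  sorted[0] = $moonnononno  (last char: 'o')
  sorted[1] = moonnononno$  (last char: '$')
  sorted[2] = nno$moonnono  (last char: 'o')
  sorted[3] = nnononno$moo  (last char: 'o')
  sorted[4] = no$moonnonon  (last char: 'n')
  sorted[5] = nonno$moonno  (last char: 'o')
  sorted[6] = nononno$moon  (last char: 'n')
  sorted[7] = o$moonnononn  (last char: 'n')
  sorted[8] = onno$moonnon  (last char: 'n')
  sorted[9] = onnononno$mo  (last char: 'o')
  sorted[10] = ononno$moonn  (last char: 'n')
  sorted[11] = oonnononno$m  (last char: 'm')
Last column: o$oononnnonm
Original string S is at sorted index 1

Answer: o$oononnnonm
1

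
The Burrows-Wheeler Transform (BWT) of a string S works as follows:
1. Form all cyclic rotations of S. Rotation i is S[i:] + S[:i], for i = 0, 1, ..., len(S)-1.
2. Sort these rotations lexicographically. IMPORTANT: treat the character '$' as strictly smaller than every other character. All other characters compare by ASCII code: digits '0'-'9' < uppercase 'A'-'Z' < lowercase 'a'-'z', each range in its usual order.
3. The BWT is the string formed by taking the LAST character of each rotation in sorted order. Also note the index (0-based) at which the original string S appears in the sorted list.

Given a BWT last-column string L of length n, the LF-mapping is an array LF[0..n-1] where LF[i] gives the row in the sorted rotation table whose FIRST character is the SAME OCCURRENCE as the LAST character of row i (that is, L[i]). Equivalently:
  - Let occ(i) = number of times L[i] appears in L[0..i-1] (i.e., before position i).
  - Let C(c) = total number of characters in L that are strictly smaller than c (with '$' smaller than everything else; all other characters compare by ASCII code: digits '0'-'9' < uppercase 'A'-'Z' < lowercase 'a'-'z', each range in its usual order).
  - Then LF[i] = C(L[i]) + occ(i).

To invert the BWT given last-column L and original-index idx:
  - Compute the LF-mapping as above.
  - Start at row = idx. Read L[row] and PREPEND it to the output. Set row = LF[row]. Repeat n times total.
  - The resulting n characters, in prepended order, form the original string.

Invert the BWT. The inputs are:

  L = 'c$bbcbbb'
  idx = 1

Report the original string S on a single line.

LF mapping: 6 0 1 2 7 3 4 5
Walk LF starting at row 1, prepending L[row]:
  step 1: row=1, L[1]='$', prepend. Next row=LF[1]=0
  step 2: row=0, L[0]='c', prepend. Next row=LF[0]=6
  step 3: row=6, L[6]='b', prepend. Next row=LF[6]=4
  step 4: row=4, L[4]='c', prepend. Next row=LF[4]=7
  step 5: row=7, L[7]='b', prepend. Next row=LF[7]=5
  step 6: row=5, L[5]='b', prepend. Next row=LF[5]=3
  step 7: row=3, L[3]='b', prepend. Next row=LF[3]=2
  step 8: row=2, L[2]='b', prepend. Next row=LF[2]=1
Reversed output: bbbbcbc$

Answer: bbbbcbc$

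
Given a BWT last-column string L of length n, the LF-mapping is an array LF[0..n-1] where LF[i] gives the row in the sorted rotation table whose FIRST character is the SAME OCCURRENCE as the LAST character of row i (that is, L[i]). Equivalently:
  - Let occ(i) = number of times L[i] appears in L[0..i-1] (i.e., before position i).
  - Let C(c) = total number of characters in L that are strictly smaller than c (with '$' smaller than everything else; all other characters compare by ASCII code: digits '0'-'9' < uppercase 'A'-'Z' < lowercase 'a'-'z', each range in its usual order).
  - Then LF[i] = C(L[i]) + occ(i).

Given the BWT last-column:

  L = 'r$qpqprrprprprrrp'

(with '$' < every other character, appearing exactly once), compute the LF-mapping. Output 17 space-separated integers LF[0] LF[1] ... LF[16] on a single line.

Answer: 9 0 7 1 8 2 10 11 3 12 4 13 5 14 15 16 6

Derivation:
Char counts: '$':1, 'p':6, 'q':2, 'r':8
C (first-col start): C('$')=0, C('p')=1, C('q')=7, C('r')=9
L[0]='r': occ=0, LF[0]=C('r')+0=9+0=9
L[1]='$': occ=0, LF[1]=C('$')+0=0+0=0
L[2]='q': occ=0, LF[2]=C('q')+0=7+0=7
L[3]='p': occ=0, LF[3]=C('p')+0=1+0=1
L[4]='q': occ=1, LF[4]=C('q')+1=7+1=8
L[5]='p': occ=1, LF[5]=C('p')+1=1+1=2
L[6]='r': occ=1, LF[6]=C('r')+1=9+1=10
L[7]='r': occ=2, LF[7]=C('r')+2=9+2=11
L[8]='p': occ=2, LF[8]=C('p')+2=1+2=3
L[9]='r': occ=3, LF[9]=C('r')+3=9+3=12
L[10]='p': occ=3, LF[10]=C('p')+3=1+3=4
L[11]='r': occ=4, LF[11]=C('r')+4=9+4=13
L[12]='p': occ=4, LF[12]=C('p')+4=1+4=5
L[13]='r': occ=5, LF[13]=C('r')+5=9+5=14
L[14]='r': occ=6, LF[14]=C('r')+6=9+6=15
L[15]='r': occ=7, LF[15]=C('r')+7=9+7=16
L[16]='p': occ=5, LF[16]=C('p')+5=1+5=6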